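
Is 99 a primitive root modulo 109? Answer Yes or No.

Yes

φ(109) = 109 − 1 = 108 = 2^2 · 3^3.
99 is a primitive root mod 109 iff 99^(φ(109)/q) ≢ 1 for every prime q | φ(109), i.e. q ∈ {2, 3}.
99^54 ≡ 108 (mod 109)  [q = 2: ≢ 1 ✓]
99^36 ≡ 63 (mod 109)  [q = 3: ≢ 1 ✓]
None equal 1, so ord_109(99) = 108: 99 is a primitive root.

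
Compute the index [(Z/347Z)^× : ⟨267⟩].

By Lagrange's theorem, ord_347(267) divides φ(347) = 347 − 1 = 346 = 2 · 173.
Divisors of 346: 1, 2, 173, 346.
Test each divisor d:
267^1 ≡ 267 (mod 347)
267^2 ≡ 154 (mod 347)
267^173 ≡ 1 (mod 347) ✓
The order of 267 is 173, so the subgroup it generates has 173 elements.
Index = |(Z/347Z)^×| / |⟨267⟩| = 346 / 173 = 2.

2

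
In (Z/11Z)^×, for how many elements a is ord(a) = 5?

4

φ(11) = 11 − 1 = 10 = 2 · 5.
(Z/11Z)^× is cyclic (|G| = 10); a cyclic group of order m has exactly φ(d) elements of each order d | m, and none otherwise.
5 | 10, and φ(5) = 5 − 1 = 4.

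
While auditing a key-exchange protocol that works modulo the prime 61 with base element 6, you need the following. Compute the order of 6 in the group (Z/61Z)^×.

ord(6) | φ(61) = 61 − 1 = 60 = 2^2 · 3 · 5.
Divisors of 60: 1, 2, 3, 4, 5, 6, 10, 12, 15, 20, 30, 60.
Check 6^d mod 61 for each divisor in increasing order:
6^1 ≡ 6
6^2 ≡ 36
6^3 ≡ 33
6^4 ≡ 15
6^5 ≡ 29
6^6 ≡ 52
6^10 ≡ 48
6^12 ≡ 20
6^15 ≡ 50
6^20 ≡ 47
6^30 ≡ 60
6^60 ≡ 1
The smallest such exponent is 60, so the order of 6 is 60.

60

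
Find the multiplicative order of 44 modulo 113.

ord(44) | φ(113) = 113 − 1 = 112 = 2^4 · 7.
Divisors of 112: 1, 2, 4, 7, 8, 14, 16, 28, 56, 112.
Evaluate successive powers at the divisors of 112:
44^1 ≡ 44
44^2 ≡ 15
44^4 ≡ 112
44^7 ≡ 18
44^8 ≡ 1
Therefore the multiplicative order of 44 modulo 113 is 8.

8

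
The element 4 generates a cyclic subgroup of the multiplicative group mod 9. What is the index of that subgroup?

2

Since 4 ∈ (Z/9Z)^×, its order divides φ(9) = φ(3^2) = 3·(3−1) = 6 = 2 · 3.
Divisors of 6: 1, 2, 3, 6.
Check 4^d mod 9 for each divisor in increasing order:
4^1 ≡ 4 (mod 9)
4^2 ≡ 7 (mod 9)
4^3 ≡ 1 (mod 9) ✓
The order of 4 is 3, so the subgroup it generates has 3 elements.
[(Z/9Z)^× : ⟨4⟩] = 6/3 = 2.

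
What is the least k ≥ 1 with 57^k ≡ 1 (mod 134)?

66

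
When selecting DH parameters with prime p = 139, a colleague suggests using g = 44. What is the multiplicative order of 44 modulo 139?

23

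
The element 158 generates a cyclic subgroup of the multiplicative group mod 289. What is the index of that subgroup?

The order of 158 must divide φ(289) = φ(17^2) = 17·(17−1) = 272 = 2^4 · 17.
Divisors of 272: 1, 2, 4, 8, 16, 17, 34, 68, 136, 272.
Test each divisor d:
158^1 ≡ 158 (mod 289)
158^2 ≡ 110 (mod 289)
158^4 ≡ 251 (mod 289)
158^8 ≡ 288 (mod 289)
158^16 ≡ 1 (mod 289) ✓
The order of 158 is 16, so the subgroup it generates has 16 elements.
The index is φ(289) / ord(158) = 272 / 16 = 17.

17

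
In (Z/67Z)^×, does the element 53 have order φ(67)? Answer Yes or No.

No

φ(67) = 67 − 1 = 66 = 2 · 3 · 11.
An element g generates (Z/67Z)^× iff g^(66/q) ≢ 1 (mod 67) for each prime q ∈ {2, 3, 11}.
53^33 ≡ 66 (mod 67)  [q = 2: ≢ 1 ✓]
53^22 ≡ 1 (mod 67)  [q = 3: ≡ 1 ✗]
53^6 ≡ 9 (mod 67)  [q = 11: ≢ 1 ✓]
Since 53^22 ≡ 1, the order of 53 divides 22 < 66, so 53 is not a primitive root.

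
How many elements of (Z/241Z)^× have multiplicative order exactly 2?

φ(241) = 241 − 1 = 240 = 2^4 · 3 · 5.
In a cyclic group of order 240, there are φ(d) elements of order d for each divisor d of 240, and zero for non-divisors.
2 | 240, and φ(2) = 2 − 1 = 1.

1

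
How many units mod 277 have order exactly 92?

44

φ(277) = 277 − 1 = 276 = 2^2 · 3 · 23.
Since (Z/277Z)^× is cyclic of order 276, the number of elements of order d is φ(d) when d | 276 and 0 otherwise.
92 = 2^2 · 23 divides 276, and φ(92) = 44.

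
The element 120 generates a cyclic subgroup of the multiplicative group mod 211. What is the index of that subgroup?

By Lagrange's theorem, ord_211(120) divides φ(211) = 211 − 1 = 210 = 2 · 3 · 5 · 7.
Divisors of 210: 1, 2, 3, 5, 6, 7, 10, 14, 15, 21, 30, 35, 42, 70, 105, 210.
Evaluate successive powers at the divisors of 210:
120^1 ≡ 120 (mod 211)
120^2 ≡ 52 (mod 211)
120^3 ≡ 121 (mod 211)
120^5 ≡ 173 (mod 211)
120^6 ≡ 82 (mod 211)
120^7 ≡ 134 (mod 211)
120^10 ≡ 178 (mod 211)
120^14 ≡ 21 (mod 211)
120^15 ≡ 199 (mod 211)
120^21 ≡ 71 (mod 211)
120^30 ≡ 144 (mod 211)
120^35 ≡ 14 (mod 211)
120^42 ≡ 188 (mod 211)
120^70 ≡ 196 (mod 211)
120^105 ≡ 1 (mod 211) ✓
Thus |⟨120⟩| = ord(120) = 105.
[(Z/211Z)^× : ⟨120⟩] = 210/105 = 2.

2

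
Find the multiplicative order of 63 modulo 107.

106

The order of 63 must divide φ(107) = 107 − 1 = 106 = 2 · 53.
Divisors of 106: 1, 2, 53, 106.
Evaluate successive powers at the divisors of 106:
63^1 ≡ 63 (mod 107)
63^2 ≡ 10 (mod 107)
63^53 ≡ 106 (mod 107)
63^106 ≡ 1 (mod 107) ✓
So ord_107(63) = 106.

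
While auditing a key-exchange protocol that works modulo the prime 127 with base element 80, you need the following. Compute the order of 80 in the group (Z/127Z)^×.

By Lagrange's theorem, ord_127(80) divides φ(127) = 127 − 1 = 126 = 2 · 3^2 · 7.
Divisors of 126: 1, 2, 3, 6, 7, 9, 14, 18, 21, 42, 63, 126.
Evaluate successive powers at the divisors of 126:
80^1 ≡ 80 (mod 127)
80^2 ≡ 50 (mod 127)
80^3 ≡ 63 (mod 127)
80^6 ≡ 32 (mod 127)
80^7 ≡ 20 (mod 127)
80^9 ≡ 111 (mod 127)
80^14 ≡ 19 (mod 127)
80^18 ≡ 2 (mod 127)
80^21 ≡ 126 (mod 127)
80^42 ≡ 1 (mod 127) ✓
So ord_127(80) = 42.

42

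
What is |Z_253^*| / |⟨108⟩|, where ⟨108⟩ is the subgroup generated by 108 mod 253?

The order of 108 must divide φ(253) = φ(11·23) = (11−1)·(23−1) = 10·22 = 220 = 2^2 · 5 · 11.
Divisors of 220: 1, 2, 4, 5, 10, 11, 20, 22, 44, 55, 110, 220.
Evaluate successive powers at the divisors of 220:
108^1 ≡ 108
108^2 ≡ 26
108^4 ≡ 170
108^5 ≡ 144
108^10 ≡ 243
108^11 ≡ 185
108^20 ≡ 100
108^22 ≡ 70
108^44 ≡ 93
108^55 ≡ 1
Thus |⟨108⟩| = ord(108) = 55.
The index is φ(253) / ord(108) = 220 / 55 = 4.

4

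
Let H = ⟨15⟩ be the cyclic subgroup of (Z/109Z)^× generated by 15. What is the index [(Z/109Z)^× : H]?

Since 15 ∈ (Z/109Z)^×, its order divides φ(109) = 109 − 1 = 108 = 2^2 · 3^3.
Divisors of 108: 1, 2, 3, 4, 6, 9, 12, 18, 27, 36, 54, 108.
Compute 15^d (mod 109) for the divisors d until we hit 1:
15^1 ≡ 15
15^2 ≡ 7
15^3 ≡ 105
15^4 ≡ 49
15^6 ≡ 16
15^9 ≡ 45
15^12 ≡ 38
15^18 ≡ 63
15^27 ≡ 1
Thus |⟨15⟩| = ord(15) = 27.
Index = |(Z/109Z)^×| / |⟨15⟩| = 108 / 27 = 4.

4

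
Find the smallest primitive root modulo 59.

2

φ(59) = 59 − 1 = 58 = 2 · 29.
g is a primitive root iff g^(58/q) ≢ 1 (mod 59) for each prime q ∈ {2, 29}.
g = 2: 2^29 ≡ 58; 2^2 ≡ 4 — none is 1, so 2 is a primitive root.
The smallest primitive root modulo 59 is 2.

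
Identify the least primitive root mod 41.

6

φ(41) = 41 − 1 = 40 = 2^3 · 5.
Test candidates g = 2, 3, … against the prime factors q ∈ {2, 5} of φ(41): g is a generator iff g^(40/q) ≢ 1 for every such q.
g = 2: 2^20 ≡ 1 — hits 1, so not a primitive root.
g = 3: 3^20 ≡ 40; 3^8 ≡ 1 — hits 1, so not a primitive root.
g = 4: 4^20 ≡ 1 — hits 1, so not a primitive root.
g = 5: 5^20 ≡ 1 — hits 1, so not a primitive root.
g = 6: 6^20 ≡ 40; 6^8 ≡ 10 — none is 1, so 6 is a primitive root.
The smallest primitive root modulo 41 is 6.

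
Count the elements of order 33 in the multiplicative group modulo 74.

0

φ(74) = φ(2)·φ(37) = 1·36 = 36 = 2^2 · 3^2.
In a cyclic group of order 36, there are φ(d) elements of order d for each divisor d of 36, and zero for non-divisors.
Here 36 is not a multiple of 33, so there are no elements of order 33.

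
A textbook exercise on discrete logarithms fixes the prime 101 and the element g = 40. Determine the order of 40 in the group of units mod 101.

The order of 40 must divide φ(101) = 101 − 1 = 100 = 2^2 · 5^2.
Divisors of 100: 1, 2, 4, 5, 10, 20, 25, 50, 100.
Test each divisor d:
40^1 ≡ 40 (mod 101)
40^2 ≡ 85 (mod 101)
40^4 ≡ 54 (mod 101)
40^5 ≡ 39 (mod 101)
40^10 ≡ 6 (mod 101)
40^20 ≡ 36 (mod 101)
40^25 ≡ 91 (mod 101)
40^50 ≡ 100 (mod 101)
40^100 ≡ 1 (mod 101) ✓
Hence ord(40) = 100.

100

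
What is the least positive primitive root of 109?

φ(109) = 109 − 1 = 108 = 2^2 · 3^3.
g is a primitive root iff g^(108/q) ≢ 1 (mod 109) for each prime q ∈ {2, 3}.
g = 2: 2^54 ≡ 108; 2^36 ≡ 1 — hits 1, so not a primitive root.
g = 3: 3^54 ≡ 1 — hits 1, so not a primitive root.
g = 4: 4^54 ≡ 1 — hits 1, so not a primitive root.
g = 5: 5^54 ≡ 1 — hits 1, so not a primitive root.
g = 6: 6^54 ≡ 108; 6^36 ≡ 63 — none is 1, so 6 is a primitive root.
The smallest primitive root modulo 109 is 6.

6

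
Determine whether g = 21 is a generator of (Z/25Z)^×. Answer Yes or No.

No

φ(25) = φ(5^2) = 5·(5−1) = 20 = 2^2 · 5.
An element g generates (Z/25Z)^× iff g^(20/q) ≢ 1 (mod 25) for each prime q ∈ {2, 5}.
21^10 ≡ 1 (mod 25)  [q = 2: ≡ 1 ✗]
21^4 ≡ 6 (mod 25)  [q = 5: ≢ 1 ✓]
Since 21^10 ≡ 1, the order of 21 divides 10 < 20, so 21 is not a primitive root.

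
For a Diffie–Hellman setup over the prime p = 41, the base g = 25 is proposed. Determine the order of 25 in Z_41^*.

10

By Lagrange's theorem, ord_41(25) divides φ(41) = 41 − 1 = 40 = 2^3 · 5.
Divisors of 40: 1, 2, 4, 5, 8, 10, 20, 40.
Evaluate successive powers at the divisors of 40:
25^1 ≡ 25
25^2 ≡ 10
25^4 ≡ 18
25^5 ≡ 40
25^8 ≡ 37
25^10 ≡ 1
Hence ord(25) = 10.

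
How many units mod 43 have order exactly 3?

φ(43) = 43 − 1 = 42 = 2 · 3 · 7.
(Z/43Z)^× is cyclic (|G| = 42); a cyclic group of order m has exactly φ(d) elements of each order d | m, and none otherwise.
3 | 42, and φ(3) = 3 − 1 = 2.

2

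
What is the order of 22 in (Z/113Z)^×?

56

Since 22 ∈ (Z/113Z)^×, its order divides φ(113) = 113 − 1 = 112 = 2^4 · 7.
Divisors of 112: 1, 2, 4, 7, 8, 14, 16, 28, 56, 112.
Evaluate successive powers at the divisors of 112:
22^1 ≡ 22
22^2 ≡ 32
22^4 ≡ 7
22^7 ≡ 69
22^8 ≡ 49
22^14 ≡ 15
22^16 ≡ 28
22^28 ≡ 112
22^56 ≡ 1
The smallest such exponent is 56, so the order of 22 is 56.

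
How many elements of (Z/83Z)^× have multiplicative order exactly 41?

40

φ(83) = 83 − 1 = 82 = 2 · 41.
(Z/83Z)^× is cyclic (|G| = 82); a cyclic group of order m has exactly φ(d) elements of each order d | m, and none otherwise.
41 | 82, and φ(41) = 41 − 1 = 40.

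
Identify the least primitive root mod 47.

5

φ(47) = 47 − 1 = 46 = 2 · 23.
g is a primitive root iff g^(46/q) ≢ 1 (mod 47) for each prime q ∈ {2, 23}.
g = 2: 2^23 ≡ 1 — hits 1, so not a primitive root.
g = 3: 3^23 ≡ 1 — hits 1, so not a primitive root.
g = 4: 4^23 ≡ 1 — hits 1, so not a primitive root.
g = 5: 5^23 ≡ 46; 5^2 ≡ 25 — none is 1, so 5 is a primitive root.
So 5 is the smallest generator of (Z/47Z)^×.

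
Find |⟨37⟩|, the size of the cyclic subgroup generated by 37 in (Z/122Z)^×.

20

ord(37) | φ(122) = φ(2)·φ(61) = 1·60 = 60 = 2^2 · 3 · 5.
Divisors of 60: 1, 2, 3, 4, 5, 6, 10, 12, 15, 20, 30, 60.
Check 37^d mod 122 for each divisor in increasing order:
37^1 ≡ 37 (mod 122)
37^2 ≡ 27 (mod 122)
37^3 ≡ 23 (mod 122)
37^4 ≡ 119 (mod 122)
37^5 ≡ 11 (mod 122)
37^6 ≡ 41 (mod 122)
37^10 ≡ 121 (mod 122)
37^12 ≡ 95 (mod 122)
37^15 ≡ 111 (mod 122)
37^20 ≡ 1 (mod 122) ✓
Therefore the multiplicative order of 37 modulo 122 is 20.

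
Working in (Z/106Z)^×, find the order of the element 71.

By Lagrange's theorem, ord_106(71) divides φ(106) = φ(2)·φ(53) = 1·52 = 52 = 2^2 · 13.
Divisors of 52: 1, 2, 4, 13, 26, 52.
Evaluate successive powers at the divisors of 52:
71^1 ≡ 71 (mod 106)
71^2 ≡ 59 (mod 106)
71^4 ≡ 89 (mod 106)
71^13 ≡ 23 (mod 106)
71^26 ≡ 105 (mod 106)
71^52 ≡ 1 (mod 106) ✓
The smallest such exponent is 52, so the order of 71 is 52.

52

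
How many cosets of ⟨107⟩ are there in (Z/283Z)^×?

1

The order of 107 must divide φ(283) = 283 − 1 = 282 = 2 · 3 · 47.
Divisors of 282: 1, 2, 3, 6, 47, 94, 141, 282.
Compute 107^d (mod 283) for the divisors d until we hit 1:
107^1 ≡ 107
107^2 ≡ 129
107^3 ≡ 219
107^6 ≡ 134
107^47 ≡ 45
107^94 ≡ 44
107^141 ≡ 282
107^282 ≡ 1
Thus |⟨107⟩| = ord(107) = 282.
Index = |(Z/283Z)^×| / |⟨107⟩| = 282 / 282 = 1.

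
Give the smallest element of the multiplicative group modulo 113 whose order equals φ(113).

3

φ(113) = 113 − 1 = 112 = 2^4 · 7.
Test candidates g = 2, 3, … against the prime factors q ∈ {2, 7} of φ(113): g is a generator iff g^(112/q) ≢ 1 for every such q.
g = 2: 2^56 ≡ 1 — hits 1, so not a primitive root.
g = 3: 3^56 ≡ 112; 3^16 ≡ 49 — none is 1, so 3 is a primitive root.
The smallest primitive root modulo 113 is 3.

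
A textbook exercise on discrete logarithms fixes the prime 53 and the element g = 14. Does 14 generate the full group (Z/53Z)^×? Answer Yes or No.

φ(53) = 53 − 1 = 52 = 2^2 · 13.
Test 14^(52/q) mod 53 for each prime factor q of 52:
14^26 ≡ 52 (mod 53)  [q = 2: ≢ 1 ✓]
14^4 ≡ 44 (mod 53)  [q = 13: ≢ 1 ✓]
None equal 1, so ord_53(14) = 52: 14 is a primitive root.

Yes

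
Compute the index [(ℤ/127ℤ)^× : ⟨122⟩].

6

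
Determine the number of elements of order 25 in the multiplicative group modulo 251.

φ(251) = 251 − 1 = 250 = 2 · 5^3.
In a cyclic group of order 250, there are φ(d) elements of order d for each divisor d of 250, and zero for non-divisors.
25 = 5^2 divides 250, and φ(25) = 20.

20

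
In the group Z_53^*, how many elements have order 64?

0

φ(53) = 53 − 1 = 52 = 2^2 · 13.
Since (Z/53Z)^× is cyclic of order 52, the number of elements of order d is φ(d) when d | 52 and 0 otherwise.
64 does not divide 52, so no element of (Z/53Z)^× has order 64.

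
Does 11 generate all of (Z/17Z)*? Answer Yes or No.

Yes

φ(17) = 17 − 1 = 16 = 2^4.
It suffices to check that the order of 11 is not a proper divisor of 16: compute 11^(16/q) for q ∈ {2}.
11^8 ≡ 16 (mod 17)  [q = 2: ≢ 1 ✓]
None equal 1, so ord_17(11) = 16: 11 is a primitive root.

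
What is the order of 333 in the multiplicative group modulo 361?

18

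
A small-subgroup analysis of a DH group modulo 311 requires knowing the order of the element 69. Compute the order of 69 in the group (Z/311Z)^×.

By Lagrange's theorem, ord_311(69) divides φ(311) = 311 − 1 = 310 = 2 · 5 · 31.
Divisors of 310: 1, 2, 5, 10, 31, 62, 155, 310.
Check 69^d mod 311 for each divisor in increasing order:
69^1 ≡ 69 (mod 311)
69^2 ≡ 96 (mod 311)
69^5 ≡ 220 (mod 311)
69^10 ≡ 195 (mod 311)
69^31 ≡ 275 (mod 311)
69^62 ≡ 52 (mod 311)
69^155 ≡ 310 (mod 311)
69^310 ≡ 1 (mod 311) ✓
Therefore the multiplicative order of 69 modulo 311 is 310.

310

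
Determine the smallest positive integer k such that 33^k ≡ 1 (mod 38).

ord(33) | φ(38) = φ(2)·φ(19) = 1·18 = 18 = 2 · 3^2.
Divisors of 18: 1, 2, 3, 6, 9, 18.
Check 33^d mod 38 for each divisor in increasing order:
33^1 ≡ 33 (mod 38)
33^2 ≡ 25 (mod 38)
33^3 ≡ 27 (mod 38)
33^6 ≡ 7 (mod 38)
33^9 ≡ 37 (mod 38)
33^18 ≡ 1 (mod 38) ✓
The smallest such exponent is 18, so the order of 33 is 18.

18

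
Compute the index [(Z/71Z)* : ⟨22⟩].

The order of 22 must divide φ(71) = 71 − 1 = 70 = 2 · 5 · 7.
Divisors of 70: 1, 2, 5, 7, 10, 14, 35, 70.
Compute 22^d (mod 71) for the divisors d until we hit 1:
22^1 ≡ 22 (mod 71)
22^2 ≡ 58 (mod 71)
22^5 ≡ 26 (mod 71)
22^7 ≡ 17 (mod 71)
22^10 ≡ 37 (mod 71)
22^14 ≡ 5 (mod 71)
22^35 ≡ 70 (mod 71)
22^70 ≡ 1 (mod 71) ✓
So ord_71(22) = 70, hence |⟨22⟩| = 70.
The index is φ(71) / ord(22) = 70 / 70 = 1.

1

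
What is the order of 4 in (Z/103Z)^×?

Since 4 ∈ (Z/103Z)^×, its order divides φ(103) = 103 − 1 = 102 = 2 · 3 · 17.
Divisors of 102: 1, 2, 3, 6, 17, 34, 51, 102.
Evaluate successive powers at the divisors of 102:
4^1 ≡ 4 (mod 103)
4^2 ≡ 16 (mod 103)
4^3 ≡ 64 (mod 103)
4^6 ≡ 79 (mod 103)
4^17 ≡ 46 (mod 103)
4^34 ≡ 56 (mod 103)
4^51 ≡ 1 (mod 103) ✓
Therefore the multiplicative order of 4 modulo 103 is 51.

51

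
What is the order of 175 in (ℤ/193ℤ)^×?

96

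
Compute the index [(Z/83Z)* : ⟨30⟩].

2

The order of 30 must divide φ(83) = 83 − 1 = 82 = 2 · 41.
Divisors of 82: 1, 2, 41, 82.
Evaluate successive powers at the divisors of 82:
30^1 ≡ 30
30^2 ≡ 70
30^41 ≡ 1
The order of 30 is 41, so the subgroup it generates has 41 elements.
[(Z/83Z)^× : ⟨30⟩] = 82/41 = 2.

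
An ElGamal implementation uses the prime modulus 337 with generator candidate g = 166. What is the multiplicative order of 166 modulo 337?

336

By Lagrange's theorem, ord_337(166) divides φ(337) = 337 − 1 = 336 = 2^4 · 3 · 7.
Divisors of 336: 1, 2, 3, 4, 6, 7, 8, 12, 14, 16, 21, 24, 28, 42, 48, 56, 84, 112, 168, 336.
Test each divisor d:
166^1 ≡ 166 (mod 337)
166^2 ≡ 259 (mod 337)
166^3 ≡ 195 (mod 337)
166^4 ≡ 18 (mod 337)
166^6 ≡ 281 (mod 337)
166^7 ≡ 140 (mod 337)
166^8 ≡ 324 (mod 337)
166^12 ≡ 103 (mod 337)
166^14 ≡ 54 (mod 337)
166^16 ≡ 169 (mod 337)
166^21 ≡ 146 (mod 337)
166^24 ≡ 162 (mod 337)
166^28 ≡ 220 (mod 337)
166^42 ≡ 85 (mod 337)
166^48 ≡ 295 (mod 337)
166^56 ≡ 209 (mod 337)
166^84 ≡ 148 (mod 337)
166^112 ≡ 208 (mod 337)
166^168 ≡ 336 (mod 337)
166^336 ≡ 1 (mod 337) ✓
Hence ord(166) = 336.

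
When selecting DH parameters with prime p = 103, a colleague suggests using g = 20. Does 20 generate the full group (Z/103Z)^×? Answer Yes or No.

φ(103) = 103 − 1 = 102 = 2 · 3 · 17.
An element g generates (Z/103Z)^× iff g^(102/q) ≢ 1 (mod 103) for each prime q ∈ {2, 3, 17}.
20^51 ≡ 102 (mod 103)  [q = 2: ≢ 1 ✓]
20^34 ≡ 46 (mod 103)  [q = 3: ≢ 1 ✓]
20^6 ≡ 23 (mod 103)  [q = 17: ≢ 1 ✓]
All checks pass, so 20 has order 102 and is a primitive root modulo 103.

Yes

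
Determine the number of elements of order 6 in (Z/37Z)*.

φ(37) = 37 − 1 = 36 = 2^2 · 3^2.
(Z/37Z)^× is cyclic (|G| = 36); a cyclic group of order m has exactly φ(d) elements of each order d | m, and none otherwise.
6 = 2 · 3 divides 36, and φ(6) = 2.

2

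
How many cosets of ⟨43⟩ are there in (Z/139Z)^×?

23

By Lagrange's theorem, ord_139(43) divides φ(139) = 139 − 1 = 138 = 2 · 3 · 23.
Divisors of 138: 1, 2, 3, 6, 23, 46, 69, 138.
Compute 43^d (mod 139) for the divisors d until we hit 1:
43^1 ≡ 43 (mod 139)
43^2 ≡ 42 (mod 139)
43^3 ≡ 138 (mod 139)
43^6 ≡ 1 (mod 139) ✓
The order of 43 is 6, so the subgroup it generates has 6 elements.
[(Z/139Z)^× : ⟨43⟩] = 138/6 = 23.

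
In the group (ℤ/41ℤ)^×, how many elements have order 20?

8

φ(41) = 41 − 1 = 40 = 2^3 · 5.
(Z/41Z)^× is cyclic (|G| = 40); a cyclic group of order m has exactly φ(d) elements of each order d | m, and none otherwise.
20 = 2^2 · 5 divides 40, and φ(20) = 8.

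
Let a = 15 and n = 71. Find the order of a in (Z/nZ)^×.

ord(15) | φ(71) = 71 − 1 = 70 = 2 · 5 · 7.
Divisors of 70: 1, 2, 5, 7, 10, 14, 35, 70.
Check 15^d mod 71 for each divisor in increasing order:
15^1 ≡ 15 (mod 71)
15^2 ≡ 12 (mod 71)
15^5 ≡ 30 (mod 71)
15^7 ≡ 5 (mod 71)
15^10 ≡ 48 (mod 71)
15^14 ≡ 25 (mod 71)
15^35 ≡ 1 (mod 71) ✓
Therefore the multiplicative order of 15 modulo 71 is 35.

35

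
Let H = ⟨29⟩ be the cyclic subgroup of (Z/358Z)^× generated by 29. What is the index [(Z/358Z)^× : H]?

2

ord(29) | φ(358) = φ(2)·φ(179) = 1·178 = 178 = 2 · 89.
Divisors of 178: 1, 2, 89, 178.
Check 29^d mod 358 for each divisor in increasing order:
29^1 ≡ 29
29^2 ≡ 125
29^89 ≡ 1
Thus |⟨29⟩| = ord(29) = 89.
The index is φ(358) / ord(29) = 178 / 89 = 2.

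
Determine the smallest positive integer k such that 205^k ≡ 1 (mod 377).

84

The order of 205 must divide φ(377) = φ(13·29) = (13−1)·(29−1) = 12·28 = 336 = 2^4 · 3 · 7.
Divisors of 336: 1, 2, 3, 4, 6, 7, 8, 12, 14, 16, 21, 24, 28, 42, 48, 56, 84, 112, 168, 336.
Check 205^d mod 377 for each divisor in increasing order:
205^1 ≡ 205 (mod 377)
205^2 ≡ 178 (mod 377)
205^3 ≡ 298 (mod 377)
205^4 ≡ 16 (mod 377)
205^6 ≡ 209 (mod 377)
205^7 ≡ 244 (mod 377)
205^8 ≡ 256 (mod 377)
205^12 ≡ 326 (mod 377)
205^14 ≡ 347 (mod 377)
205^16 ≡ 315 (mod 377)
205^21 ≡ 220 (mod 377)
205^24 ≡ 339 (mod 377)
205^28 ≡ 146 (mod 377)
205^42 ≡ 144 (mod 377)
205^48 ≡ 313 (mod 377)
205^56 ≡ 204 (mod 377)
205^84 ≡ 1 (mod 377) ✓
So ord_377(205) = 84.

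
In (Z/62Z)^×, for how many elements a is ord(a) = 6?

φ(62) = φ(2)·φ(31) = 1·30 = 30 = 2 · 3 · 5.
In a cyclic group of order 30, there are φ(d) elements of order d for each divisor d of 30, and zero for non-divisors.
6 = 2 · 3 divides 30, and φ(6) = 2.

2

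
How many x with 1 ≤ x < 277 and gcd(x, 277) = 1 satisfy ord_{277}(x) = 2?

φ(277) = 277 − 1 = 276 = 2^2 · 3 · 23.
(Z/277Z)^× is cyclic (|G| = 276); a cyclic group of order m has exactly φ(d) elements of each order d | m, and none otherwise.
2 | 276, and φ(2) = 2 − 1 = 1.

1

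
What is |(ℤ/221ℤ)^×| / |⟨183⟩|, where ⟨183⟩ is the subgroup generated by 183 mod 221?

48

Since 183 ∈ (Z/221Z)^×, its order divides φ(221) = φ(13·17) = (13−1)·(17−1) = 12·16 = 192 = 2^6 · 3.
Divisors of 192: 1, 2, 3, 4, 6, 8, 12, 16, 24, 32, 48, 64, 96, 192.
Compute 183^d (mod 221) for the divisors d until we hit 1:
183^1 ≡ 183
183^2 ≡ 118
183^3 ≡ 157
183^4 ≡ 1
So ord_221(183) = 4, hence |⟨183⟩| = 4.
Index = |(Z/221Z)^×| / |⟨183⟩| = 192 / 4 = 48.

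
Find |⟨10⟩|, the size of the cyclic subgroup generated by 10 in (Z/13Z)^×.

6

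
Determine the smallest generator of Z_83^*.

2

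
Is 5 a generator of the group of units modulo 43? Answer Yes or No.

Yes

φ(43) = 43 − 1 = 42 = 2 · 3 · 7.
It suffices to check that the order of 5 is not a proper divisor of 42: compute 5^(42/q) for q ∈ {2, 3, 7}.
5^21 ≡ 42 (mod 43)  [q = 2: ≢ 1 ✓]
5^14 ≡ 36 (mod 43)  [q = 3: ≢ 1 ✓]
5^6 ≡ 16 (mod 43)  [q = 7: ≢ 1 ✓]
All checks pass, so 5 has order 42 and is a primitive root modulo 43.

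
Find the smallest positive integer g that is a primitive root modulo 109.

6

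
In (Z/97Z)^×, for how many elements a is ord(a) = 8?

4

φ(97) = 97 − 1 = 96 = 2^5 · 3.
Since (Z/97Z)^× is cyclic of order 96, the number of elements of order d is φ(d) when d | 96 and 0 otherwise.
8 = 2^3 divides 96, and φ(8) = 4.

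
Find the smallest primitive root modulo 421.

φ(421) = 421 − 1 = 420 = 2^2 · 3 · 5 · 7.
g is a primitive root iff g^(420/q) ≢ 1 (mod 421) for each prime q ∈ {2, 3, 5, 7}.
g = 2: 2^210 ≡ 420; 2^140 ≡ 400; 2^84 ≡ 279; 2^60 ≡ 370 — none is 1, so 2 is a primitive root.
So 2 is the smallest generator of (Z/421Z)^×.

2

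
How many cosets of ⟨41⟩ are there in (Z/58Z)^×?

7

ord(41) | φ(58) = φ(2)·φ(29) = 1·28 = 28 = 2^2 · 7.
Divisors of 28: 1, 2, 4, 7, 14, 28.
Test each divisor d:
41^1 ≡ 41
41^2 ≡ 57
41^4 ≡ 1
Thus |⟨41⟩| = ord(41) = 4.
Index = |(Z/58Z)^×| / |⟨41⟩| = 28 / 4 = 7.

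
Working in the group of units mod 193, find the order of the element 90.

192

ord(90) | φ(193) = 193 − 1 = 192 = 2^6 · 3.
Divisors of 192: 1, 2, 3, 4, 6, 8, 12, 16, 24, 32, 48, 64, 96, 192.
Test each divisor d:
90^1 ≡ 90
90^2 ≡ 187
90^3 ≡ 39
90^4 ≡ 36
90^6 ≡ 170
90^8 ≡ 138
90^12 ≡ 143
90^16 ≡ 130
90^24 ≡ 184
90^32 ≡ 109
90^48 ≡ 81
90^64 ≡ 108
90^96 ≡ 192
90^192 ≡ 1
Hence ord(90) = 192.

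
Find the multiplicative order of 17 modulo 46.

The order of 17 must divide φ(46) = φ(2)·φ(23) = 1·22 = 22 = 2 · 11.
Divisors of 22: 1, 2, 11, 22.
Check 17^d mod 46 for each divisor in increasing order:
17^1 ≡ 17 (mod 46)
17^2 ≡ 13 (mod 46)
17^11 ≡ 45 (mod 46)
17^22 ≡ 1 (mod 46) ✓
Therefore the multiplicative order of 17 modulo 46 is 22.

22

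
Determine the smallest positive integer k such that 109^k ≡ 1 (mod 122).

6

Since 109 ∈ (Z/122Z)^×, its order divides φ(122) = φ(2)·φ(61) = 1·60 = 60 = 2^2 · 3 · 5.
Divisors of 60: 1, 2, 3, 4, 5, 6, 10, 12, 15, 20, 30, 60.
Evaluate successive powers at the divisors of 60:
109^1 ≡ 109 (mod 122)
109^2 ≡ 47 (mod 122)
109^3 ≡ 121 (mod 122)
109^4 ≡ 13 (mod 122)
109^5 ≡ 75 (mod 122)
109^6 ≡ 1 (mod 122) ✓
So ord_122(109) = 6.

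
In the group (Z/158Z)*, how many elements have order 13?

φ(158) = φ(2)·φ(79) = 1·78 = 78 = 2 · 3 · 13.
Since (Z/158Z)^× is cyclic of order 78, the number of elements of order d is φ(d) when d | 78 and 0 otherwise.
13 | 78, and φ(13) = 13 − 1 = 12.

12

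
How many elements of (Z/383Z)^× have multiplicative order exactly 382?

190

φ(383) = 383 − 1 = 382 = 2 · 191.
In a cyclic group of order 382, there are φ(d) elements of order d for each divisor d of 382, and zero for non-divisors.
382 = 2 · 191 divides 382, and φ(382) = 190.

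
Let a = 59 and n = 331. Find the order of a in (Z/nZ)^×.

330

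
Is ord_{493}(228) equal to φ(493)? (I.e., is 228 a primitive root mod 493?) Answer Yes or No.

No

493 = 17 · 29 is a product of two distinct odd primes, so (Z/493Z)^× ≅ (Z/17Z)^× × (Z/29Z)^× is not cyclic.
No primitive root modulo 493 exists; in particular 228 is not one.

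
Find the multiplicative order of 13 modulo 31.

30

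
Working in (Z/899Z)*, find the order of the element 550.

The order of 550 must divide φ(899) = φ(29·31) = (29−1)·(31−1) = 28·30 = 840 = 2^3 · 3 · 5 · 7.
Divisors of 840: 1, 2, 3, 4, 5, 6, 7, 8, 10, 12, 14, 15, 20, 21, 24, 28, 30, 35, 40, 42, 56, 60, 70, 84, 105, 120, 140, 168, 210, 280, 420, 840.
Test each divisor d:
550^1 ≡ 550 (mod 899)
550^2 ≡ 436 (mod 899)
550^3 ≡ 666 (mod 899)
550^4 ≡ 407 (mod 899)
550^5 ≡ 898 (mod 899)
550^6 ≡ 349 (mod 899)
550^7 ≡ 463 (mod 899)
550^8 ≡ 233 (mod 899)
550^10 ≡ 1 (mod 899) ✓
The smallest such exponent is 10, so the order of 550 is 10.

10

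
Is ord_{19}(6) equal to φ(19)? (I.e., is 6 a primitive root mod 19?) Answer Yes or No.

φ(19) = 19 − 1 = 18 = 2 · 3^2.
6 is a primitive root mod 19 iff 6^(φ(19)/q) ≢ 1 for every prime q | φ(19), i.e. q ∈ {2, 3}.
6^9 ≡ 1 (mod 19)  [q = 2: ≡ 1 ✗]
6^6 ≡ 11 (mod 19)  [q = 3: ≢ 1 ✓]
6^9 ≡ 1 shows ord(6) | 9, strictly less than φ(19); not a primitive root.

No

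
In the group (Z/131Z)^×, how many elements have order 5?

4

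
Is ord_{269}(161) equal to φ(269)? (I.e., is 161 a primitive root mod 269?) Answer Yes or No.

Yes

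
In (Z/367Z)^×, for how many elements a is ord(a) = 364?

0

φ(367) = 367 − 1 = 366 = 2 · 3 · 61.
(Z/367Z)^× is cyclic (|G| = 366); a cyclic group of order m has exactly φ(d) elements of each order d | m, and none otherwise.
Since 364 ∤ 366, the count is 0.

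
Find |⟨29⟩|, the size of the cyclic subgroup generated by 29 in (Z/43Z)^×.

42

The order of 29 must divide φ(43) = 43 − 1 = 42 = 2 · 3 · 7.
Divisors of 42: 1, 2, 3, 6, 7, 14, 21, 42.
Test each divisor d:
29^1 ≡ 29
29^2 ≡ 24
29^3 ≡ 8
29^6 ≡ 21
29^7 ≡ 7
29^14 ≡ 6
29^21 ≡ 42
29^42 ≡ 1
Hence ord(29) = 42.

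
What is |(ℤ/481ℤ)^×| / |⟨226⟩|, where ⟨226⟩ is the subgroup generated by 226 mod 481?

12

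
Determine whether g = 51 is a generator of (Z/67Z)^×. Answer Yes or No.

Yes

φ(67) = 67 − 1 = 66 = 2 · 3 · 11.
51 is a primitive root mod 67 iff 51^(φ(67)/q) ≢ 1 for every prime q | φ(67), i.e. q ∈ {2, 3, 11}.
51^33 ≡ 66 (mod 67)  [q = 2: ≢ 1 ✓]
51^22 ≡ 37 (mod 67)  [q = 3: ≢ 1 ✓]
51^6 ≡ 14 (mod 67)  [q = 11: ≢ 1 ✓]
None equal 1, so ord_67(51) = 66: 51 is a primitive root.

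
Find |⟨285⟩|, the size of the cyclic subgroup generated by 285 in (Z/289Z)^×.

68

By Lagrange's theorem, ord_289(285) divides φ(289) = φ(17^2) = 17·(17−1) = 272 = 2^4 · 17.
Divisors of 272: 1, 2, 4, 8, 16, 17, 34, 68, 136, 272.
Evaluate successive powers at the divisors of 272:
285^1 ≡ 285 (mod 289)
285^2 ≡ 16 (mod 289)
285^4 ≡ 256 (mod 289)
285^8 ≡ 222 (mod 289)
285^16 ≡ 154 (mod 289)
285^17 ≡ 251 (mod 289)
285^34 ≡ 288 (mod 289)
285^68 ≡ 1 (mod 289) ✓
So ord_289(285) = 68.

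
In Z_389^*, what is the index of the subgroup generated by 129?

By Lagrange's theorem, ord_389(129) divides φ(389) = 389 − 1 = 388 = 2^2 · 97.
Divisors of 388: 1, 2, 4, 97, 194, 388.
Test each divisor d:
129^1 ≡ 129 (mod 389)
129^2 ≡ 303 (mod 389)
129^4 ≡ 5 (mod 389)
129^97 ≡ 1 (mod 389) ✓
So ord_389(129) = 97, hence |⟨129⟩| = 97.
Index = |(Z/389Z)^×| / |⟨129⟩| = 388 / 97 = 4.

4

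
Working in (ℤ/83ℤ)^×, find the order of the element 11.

41

ord(11) | φ(83) = 83 − 1 = 82 = 2 · 41.
Divisors of 82: 1, 2, 41, 82.
Evaluate successive powers at the divisors of 82:
11^1 ≡ 11
11^2 ≡ 38
11^41 ≡ 1
Therefore the multiplicative order of 11 modulo 83 is 41.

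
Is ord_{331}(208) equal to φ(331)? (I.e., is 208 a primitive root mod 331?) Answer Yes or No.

Yes

φ(331) = 331 − 1 = 330 = 2 · 3 · 5 · 11.
An element g generates (Z/331Z)^× iff g^(330/q) ≢ 1 (mod 331) for each prime q ∈ {2, 3, 5, 11}.
208^165 ≡ 330 (mod 331)  [q = 2: ≢ 1 ✓]
208^110 ≡ 31 (mod 331)  [q = 3: ≢ 1 ✓]
208^66 ≡ 150 (mod 331)  [q = 5: ≢ 1 ✓]
208^30 ≡ 80 (mod 331)  [q = 11: ≢ 1 ✓]
Every test exponent gives a nontrivial residue, hence 208 generates the full group.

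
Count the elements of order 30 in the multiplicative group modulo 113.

0

φ(113) = 113 − 1 = 112 = 2^4 · 7.
In a cyclic group of order 112, there are φ(d) elements of order d for each divisor d of 112, and zero for non-divisors.
Here 112 is not a multiple of 30, so there are no elements of order 30.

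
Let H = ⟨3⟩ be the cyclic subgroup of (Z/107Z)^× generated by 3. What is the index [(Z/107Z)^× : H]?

2

The order of 3 must divide φ(107) = 107 − 1 = 106 = 2 · 53.
Divisors of 106: 1, 2, 53, 106.
Check 3^d mod 107 for each divisor in increasing order:
3^1 ≡ 3
3^2 ≡ 9
3^53 ≡ 1
Thus |⟨3⟩| = ord(3) = 53.
The index is φ(107) / ord(3) = 106 / 53 = 2.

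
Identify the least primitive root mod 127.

φ(127) = 127 − 1 = 126 = 2 · 3^2 · 7.
g is a primitive root iff g^(126/q) ≢ 1 (mod 127) for each prime q ∈ {2, 3, 7}.
g = 2: 2^63 ≡ 1 — hits 1, so not a primitive root.
g = 3: 3^63 ≡ 126; 3^42 ≡ 107; 3^18 ≡ 4 — none is 1, so 3 is a primitive root.
Hence the least primitive root of 127 is 3.

3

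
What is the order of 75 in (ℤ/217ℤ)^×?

The order of 75 must divide φ(217) = φ(7·31) = (7−1)·(31−1) = 6·30 = 180 = 2^2 · 3^2 · 5.
Divisors of 180: 1, 2, 3, 4, 5, 6, 9, 10, 12, 15, 18, 20, 30, 36, 45, 60, 90, 180.
Compute 75^d (mod 217) for the divisors d until we hit 1:
75^1 ≡ 75
75^2 ≡ 200
75^3 ≡ 27
75^4 ≡ 72
75^5 ≡ 192
75^6 ≡ 78
75^9 ≡ 153
75^10 ≡ 191
75^12 ≡ 8
75^15 ≡ 216
75^18 ≡ 190
75^20 ≡ 25
75^30 ≡ 1
Hence ord(75) = 30.

30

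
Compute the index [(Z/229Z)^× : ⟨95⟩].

38

ord(95) | φ(229) = 229 − 1 = 228 = 2^2 · 3 · 19.
Divisors of 228: 1, 2, 3, 4, 6, 12, 19, 38, 57, 76, 114, 228.
Evaluate successive powers at the divisors of 228:
95^1 ≡ 95 (mod 229)
95^2 ≡ 94 (mod 229)
95^3 ≡ 228 (mod 229)
95^4 ≡ 134 (mod 229)
95^6 ≡ 1 (mod 229) ✓
The order of 95 is 6, so the subgroup it generates has 6 elements.
The index is φ(229) / ord(95) = 228 / 6 = 38.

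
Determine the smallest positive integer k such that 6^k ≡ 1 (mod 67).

By Lagrange's theorem, ord_67(6) divides φ(67) = 67 − 1 = 66 = 2 · 3 · 11.
Divisors of 66: 1, 2, 3, 6, 11, 22, 33, 66.
Check 6^d mod 67 for each divisor in increasing order:
6^1 ≡ 6 (mod 67)
6^2 ≡ 36 (mod 67)
6^3 ≡ 15 (mod 67)
6^6 ≡ 24 (mod 67)
6^11 ≡ 29 (mod 67)
6^22 ≡ 37 (mod 67)
6^33 ≡ 1 (mod 67) ✓
Hence ord(6) = 33.

33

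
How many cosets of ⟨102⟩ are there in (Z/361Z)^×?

6

By Lagrange's theorem, ord_361(102) divides φ(361) = φ(19^2) = 19·(19−1) = 342 = 2 · 3^2 · 19.
Divisors of 342: 1, 2, 3, 6, 9, 18, 19, 38, 57, 114, 171, 342.
Test each divisor d:
102^1 ≡ 102 (mod 361)
102^2 ≡ 296 (mod 361)
102^3 ≡ 229 (mod 361)
102^6 ≡ 96 (mod 361)
102^9 ≡ 324 (mod 361)
102^18 ≡ 286 (mod 361)
102^19 ≡ 292 (mod 361)
102^38 ≡ 68 (mod 361)
102^57 ≡ 1 (mod 361) ✓
The order of 102 is 57, so the subgroup it generates has 57 elements.
The index is φ(361) / ord(102) = 342 / 57 = 6.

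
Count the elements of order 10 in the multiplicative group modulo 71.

4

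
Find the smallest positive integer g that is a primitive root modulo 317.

φ(317) = 317 − 1 = 316 = 2^2 · 79.
g is a primitive root iff g^(316/q) ≢ 1 (mod 317) for each prime q ∈ {2, 79}.
g = 2: 2^158 ≡ 316; 2^4 ≡ 16 — none is 1, so 2 is a primitive root.
So 2 is the smallest generator of (Z/317Z)^×.

2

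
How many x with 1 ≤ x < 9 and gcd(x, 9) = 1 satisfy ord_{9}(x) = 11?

φ(9) = φ(3^2) = 3·(3−1) = 6 = 2 · 3.
In a cyclic group of order 6, there are φ(d) elements of order d for each divisor d of 6, and zero for non-divisors.
11 does not divide 6, so no element of (Z/9Z)^× has order 11.

0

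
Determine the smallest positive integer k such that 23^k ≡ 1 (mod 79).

ord(23) | φ(79) = 79 − 1 = 78 = 2 · 3 · 13.
Divisors of 78: 1, 2, 3, 6, 13, 26, 39, 78.
Check 23^d mod 79 for each divisor in increasing order:
23^1 ≡ 23 (mod 79)
23^2 ≡ 55 (mod 79)
23^3 ≡ 1 (mod 79) ✓
Therefore the multiplicative order of 23 modulo 79 is 3.

3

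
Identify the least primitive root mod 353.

3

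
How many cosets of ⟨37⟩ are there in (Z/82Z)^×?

By Lagrange's theorem, ord_82(37) divides φ(82) = φ(2)·φ(41) = 1·40 = 40 = 2^3 · 5.
Divisors of 40: 1, 2, 4, 5, 8, 10, 20, 40.
Compute 37^d (mod 82) for the divisors d until we hit 1:
37^1 ≡ 37 (mod 82)
37^2 ≡ 57 (mod 82)
37^4 ≡ 51 (mod 82)
37^5 ≡ 1 (mod 82) ✓
So ord_82(37) = 5, hence |⟨37⟩| = 5.
Index = |(Z/82Z)^×| / |⟨37⟩| = 40 / 5 = 8.

8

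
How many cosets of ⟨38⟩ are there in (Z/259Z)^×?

ord(38) | φ(259) = φ(7·37) = (7−1)·(37−1) = 6·36 = 216 = 2^3 · 3^3.
Divisors of 216: 1, 2, 3, 4, 6, 8, 9, 12, 18, 24, 27, 36, 54, 72, 108, 216.
Test each divisor d:
38^1 ≡ 38 (mod 259)
38^2 ≡ 149 (mod 259)
38^3 ≡ 223 (mod 259)
38^4 ≡ 186 (mod 259)
38^6 ≡ 1 (mod 259) ✓
The order of 38 is 6, so the subgroup it generates has 6 elements.
The index is φ(259) / ord(38) = 216 / 6 = 36.

36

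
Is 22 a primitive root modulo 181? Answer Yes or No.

φ(181) = 181 − 1 = 180 = 2^2 · 3^2 · 5.
22 is a primitive root mod 181 iff 22^(φ(181)/q) ≢ 1 for every prime q | φ(181), i.e. q ∈ {2, 3, 5}.
22^90 ≡ 180 (mod 181)  [q = 2: ≢ 1 ✓]
22^60 ≡ 1 (mod 181)  [q = 3: ≡ 1 ✗]
22^36 ≡ 125 (mod 181)  [q = 5: ≢ 1 ✓]
22^60 ≡ 1 shows ord(22) | 60, strictly less than φ(181); not a primitive root.

No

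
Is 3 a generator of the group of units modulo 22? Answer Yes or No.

φ(22) = φ(2)·φ(11) = 1·10 = 10 = 2 · 5.
Test 3^(10/q) mod 22 for each prime factor q of 10:
3^5 ≡ 1 (mod 22)  [q = 2: ≡ 1 ✗]
3^2 ≡ 9 (mod 22)  [q = 5: ≢ 1 ✓]
3^5 ≡ 1 shows ord(3) | 5, strictly less than φ(22); not a primitive root.

No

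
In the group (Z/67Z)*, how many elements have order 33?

φ(67) = 67 − 1 = 66 = 2 · 3 · 11.
Since (Z/67Z)^× is cyclic of order 66, the number of elements of order d is φ(d) when d | 66 and 0 otherwise.
33 = 3 · 11 divides 66, and φ(33) = 20.

20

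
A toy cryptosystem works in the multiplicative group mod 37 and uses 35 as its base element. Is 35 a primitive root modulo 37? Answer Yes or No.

φ(37) = 37 − 1 = 36 = 2^2 · 3^2.
An element g generates (Z/37Z)^× iff g^(36/q) ≢ 1 (mod 37) for each prime q ∈ {2, 3}.
35^18 ≡ 36 (mod 37)  [q = 2: ≢ 1 ✓]
35^12 ≡ 26 (mod 37)  [q = 3: ≢ 1 ✓]
Every test exponent gives a nontrivial residue, hence 35 generates the full group.

Yes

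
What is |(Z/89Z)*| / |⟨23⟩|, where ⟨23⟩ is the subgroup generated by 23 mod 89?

ord(23) | φ(89) = 89 − 1 = 88 = 2^3 · 11.
Divisors of 88: 1, 2, 4, 8, 11, 22, 44, 88.
Compute 23^d (mod 89) for the divisors d until we hit 1:
23^1 ≡ 23
23^2 ≡ 84
23^4 ≡ 25
23^8 ≡ 2
23^11 ≡ 37
23^22 ≡ 34
23^44 ≡ 88
23^88 ≡ 1
Thus |⟨23⟩| = ord(23) = 88.
Index = |(Z/89Z)^×| / |⟨23⟩| = 88 / 88 = 1.

1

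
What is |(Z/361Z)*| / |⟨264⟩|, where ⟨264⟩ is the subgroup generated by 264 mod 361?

ord(264) | φ(361) = φ(19^2) = 19·(19−1) = 342 = 2 · 3^2 · 19.
Divisors of 342: 1, 2, 3, 6, 9, 18, 19, 38, 57, 114, 171, 342.
Evaluate successive powers at the divisors of 342:
264^1 ≡ 264 (mod 361)
264^2 ≡ 23 (mod 361)
264^3 ≡ 296 (mod 361)
264^6 ≡ 254 (mod 361)
264^9 ≡ 96 (mod 361)
264^18 ≡ 191 (mod 361)
264^19 ≡ 245 (mod 361)
264^38 ≡ 99 (mod 361)
264^57 ≡ 68 (mod 361)
264^114 ≡ 292 (mod 361)
264^171 ≡ 1 (mod 361) ✓
Thus |⟨264⟩| = ord(264) = 171.
Index = |(Z/361Z)^×| / |⟨264⟩| = 342 / 171 = 2.

2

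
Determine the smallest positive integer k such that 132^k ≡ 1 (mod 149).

74

ord(132) | φ(149) = 149 − 1 = 148 = 2^2 · 37.
Divisors of 148: 1, 2, 4, 37, 74, 148.
Evaluate successive powers at the divisors of 148:
132^1 ≡ 132
132^2 ≡ 140
132^4 ≡ 81
132^37 ≡ 148
132^74 ≡ 1
Therefore the multiplicative order of 132 modulo 149 is 74.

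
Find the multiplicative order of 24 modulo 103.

34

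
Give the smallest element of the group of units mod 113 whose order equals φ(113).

3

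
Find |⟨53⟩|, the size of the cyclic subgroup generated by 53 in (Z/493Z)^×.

56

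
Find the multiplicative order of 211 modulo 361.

Since 211 ∈ (Z/361Z)^×, its order divides φ(361) = φ(19^2) = 19·(19−1) = 342 = 2 · 3^2 · 19.
Divisors of 342: 1, 2, 3, 6, 9, 18, 19, 38, 57, 114, 171, 342.
Test each divisor d:
211^1 ≡ 211
211^2 ≡ 118
211^3 ≡ 350
211^6 ≡ 121
211^9 ≡ 113
211^18 ≡ 134
211^19 ≡ 116
211^38 ≡ 99
211^57 ≡ 293
211^114 ≡ 292
211^171 ≡ 360
211^342 ≡ 1
So ord_361(211) = 342.

342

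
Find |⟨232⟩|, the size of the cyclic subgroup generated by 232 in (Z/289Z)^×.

272

By Lagrange's theorem, ord_289(232) divides φ(289) = φ(17^2) = 17·(17−1) = 272 = 2^4 · 17.
Divisors of 272: 1, 2, 4, 8, 16, 17, 34, 68, 136, 272.
Evaluate successive powers at the divisors of 272:
232^1 ≡ 232 (mod 289)
232^2 ≡ 70 (mod 289)
232^4 ≡ 276 (mod 289)
232^8 ≡ 169 (mod 289)
232^16 ≡ 239 (mod 289)
232^17 ≡ 249 (mod 289)
232^34 ≡ 155 (mod 289)
232^68 ≡ 38 (mod 289)
232^136 ≡ 288 (mod 289)
232^272 ≡ 1 (mod 289) ✓
Hence ord(232) = 272.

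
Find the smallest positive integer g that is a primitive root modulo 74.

φ(74) = φ(2)·φ(37) = 1·36 = 36 = 2^2 · 3^2.
Test candidates g = 2, 3, … against the prime factors q ∈ {2, 3} of φ(74): g is a generator iff g^(36/q) ≢ 1 for every such q.
g = 2: gcd(2, 74) = 2 > 1, not a unit — skip.
g = 3: 3^18 ≡ 1 — hits 1, so not a primitive root.
g = 4: gcd(4, 74) = 2 > 1, not a unit — skip.
g = 5: 5^18 ≡ 73; 5^12 ≡ 47 — none is 1, so 5 is a primitive root.
So 5 is the smallest generator of (Z/74Z)^×.

5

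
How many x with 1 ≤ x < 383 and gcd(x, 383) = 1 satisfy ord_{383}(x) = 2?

1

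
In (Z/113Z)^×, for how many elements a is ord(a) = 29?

0

φ(113) = 113 − 1 = 112 = 2^4 · 7.
(Z/113Z)^× is cyclic (|G| = 112); a cyclic group of order m has exactly φ(d) elements of each order d | m, and none otherwise.
Here 112 is not a multiple of 29, so there are no elements of order 29.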